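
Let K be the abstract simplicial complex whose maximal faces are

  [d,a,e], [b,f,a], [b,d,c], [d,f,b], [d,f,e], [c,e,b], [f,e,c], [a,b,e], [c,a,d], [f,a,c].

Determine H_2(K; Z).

Order the vertices as a < b < c < d < e < f. Listing each simplex with vertices in this order, K has dimension 2 with simplices:

  0-simplices (6): a, b, c, d, e, f
  1-simplices (15): ab, ac, ad, ae, af, bc, bd, be, bf, cd, ce, cf, de, df, ef
  2-simplices (10): abe, abf, acd, acf, ade, bcd, bce, bdf, cef, def

so the chain groups are C_0 ≅ Z^6, C_1 ≅ Z^15, C_2 ≅ Z^10.

Boundary ∂_1: C_1 → C_0 is given by ∂[p,q] = [q] − [p]. For instance
  ∂ad = d − a.
The 6×15 boundary matrix has rank 5 and Smith normal form diag(1,1,1,1,1).

Boundary ∂_2: C_2 → C_1 acts by ∂[p,q,r] = [q,r] − [p,r] + [p,q]. For instance
  ∂abe = be − ae + ab,
  ∂def = ef − df + de.
The resulting 15×10 matrix has rank 10, and its Smith normal form has invariant factors (1,1,1,1,1,1,1,1,1,2).

From H_k ≅ ker(∂_k) / im(∂_{k+1}) we obtain:

  H_2: rank ker ∂_2 − rank ∂_3 = (10 − 10) − 0 = 0, and there is no ∂_3, so H_2 = 0.

(K is a triangulation of the real projective plane RP^2.)

H_2 = 0.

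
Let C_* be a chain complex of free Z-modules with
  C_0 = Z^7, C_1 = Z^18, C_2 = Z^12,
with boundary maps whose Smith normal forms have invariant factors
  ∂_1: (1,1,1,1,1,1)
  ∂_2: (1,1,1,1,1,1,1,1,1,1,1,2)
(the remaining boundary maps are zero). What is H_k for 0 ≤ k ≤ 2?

H_0 = Z,  H_1 = Z/2,  H_2 = 0.

H_0: b_0 = 7 − 0 − 6 = 1; torsion from ∂_1 factors > 1: none. So H_0 = Z.
H_1: b_1 = 18 − 6 − 12 = 0; torsion from ∂_2 factors > 1: [2]. So H_1 = Z/2.
H_2: b_2 = 12 − 12 − 0 = 0; torsion from ∂_3 factors > 1: none. So H_2 = 0.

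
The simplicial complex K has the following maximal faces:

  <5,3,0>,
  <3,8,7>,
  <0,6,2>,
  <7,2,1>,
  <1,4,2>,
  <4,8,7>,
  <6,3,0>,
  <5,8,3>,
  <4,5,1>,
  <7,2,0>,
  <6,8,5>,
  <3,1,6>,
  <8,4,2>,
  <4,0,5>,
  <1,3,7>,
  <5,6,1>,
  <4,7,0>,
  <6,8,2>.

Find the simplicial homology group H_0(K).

H_0 ≅ Z.

K has 9 vertices, 27 edges, 18 triangles.
rank ∂_0 = 0, rank ∂_1 = 8 ⇒ b_0 = 9 − 0 − 8 = 1; all invariant factors of ∂_1 are 1 so no torsion. So H_0 = Z.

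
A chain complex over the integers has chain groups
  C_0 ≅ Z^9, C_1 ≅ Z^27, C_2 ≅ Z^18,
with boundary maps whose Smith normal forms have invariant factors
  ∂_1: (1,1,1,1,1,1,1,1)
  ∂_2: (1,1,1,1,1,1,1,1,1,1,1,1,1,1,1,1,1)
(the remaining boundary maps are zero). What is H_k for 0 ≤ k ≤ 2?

H_0 ≅ Z,  H_1 ≅ Z^2,  H_2 ≅ Z.

H_0: b_0 = 9 − 0 − 8 = 1; torsion from ∂_1 factors > 1: none. So H_0 ≅ Z.
H_1: b_1 = 27 − 8 − 17 = 2; torsion from ∂_2 factors > 1: none. So H_1 ≅ Z^2.
H_2: b_2 = 18 − 17 − 0 = 1; torsion from ∂_3 factors > 1: none. So H_2 ≅ Z.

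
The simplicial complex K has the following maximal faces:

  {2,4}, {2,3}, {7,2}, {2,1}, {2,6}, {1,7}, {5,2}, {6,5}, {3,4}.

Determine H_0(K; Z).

H_0 ≅ Z.

Take the total order 1 < 2 < 3 < 4 < 5 < 6 < 7 on the vertex set. Then K (dimension 1) consists of the simplices:

  0-simplices (7): [1], [2], [3], [4], [5], [6], [7]
  1-simplices (9): [1,2], [1,7], [2,3], [2,4], [2,5], [2,6], [2,7], [3,4], [5,6]

Hence C_0 ≅ Z^7, C_1 ≅ Z^9.

Boundary ∂_1: C_1 → C_0 sends each edge [p,q] (with p < q) to q − p.
As a 7×9 matrix over Z this has rank 6, with invariant factors (1,1,1,1,1,1).

Now H_k = ker ∂_k / im ∂_{k+1}, so:

  H_0: rank C_0 − rank ∂_1 = 7 − 6 = 1, and the invariant factors of ∂_1 are all 1, so H_0 = Z.

(K is a triangulation of a wedge of 3 circles.)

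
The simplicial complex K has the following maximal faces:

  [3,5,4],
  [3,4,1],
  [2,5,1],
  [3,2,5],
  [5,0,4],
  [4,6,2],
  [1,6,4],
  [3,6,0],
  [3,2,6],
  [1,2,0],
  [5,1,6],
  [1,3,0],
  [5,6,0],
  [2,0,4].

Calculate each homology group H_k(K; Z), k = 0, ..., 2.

Take the total order 0 < 1 < 2 < 3 < 4 < 5 < 6 on the vertex set. Then K (dimension 2) consists of the simplices:

  0-simplices (7): [0], [1], [2], [3], [4], [5], [6]
  1-simplices (21): [0,1], [0,2], [0,3], [0,4], [0,5], [0,6], [1,2], [1,3], [1,4], [1,5], [1,6], [2,3], [2,4], [2,5], [2,6], [3,4], [3,5], [3,6], [4,5], [4,6], [5,6]
  2-simplices (14): [0,1,2], [0,1,3], [0,2,4], [0,3,6], [0,4,5], [0,5,6], [1,2,5], [1,3,4], [1,4,6], [1,5,6], [2,3,5], [2,3,6], [2,4,6], [3,4,5]

giving chain groups C_0 ≅ Z^7, C_1 ≅ Z^21, C_2 ≅ Z^14.

The boundary map ∂_1: C_1 → C_0 is given by ∂[p,q] = [q] − [p]. For instance
  ∂[3,4] = [4] − [3].
This gives a 7×21 integer matrix of rank 6; reducing to Smith normal form yields diagonal entries (1,1,1,1,1,1).

The boundary map ∂_2: C_2 → C_1 acts by ∂[p,q,r] = [q,r] − [p,r] + [p,q]. For instance
  ∂[0,2,4] = [2,4] − [0,4] + [0,2],
  ∂[2,3,6] = [3,6] − [2,6] + [2,3].
The resulting 21×14 matrix has rank 13, and its Smith normal form has invariant factors (1,1,1,1,1,1,1,1,1,1,1,1,1).

Reading off H_k = ker ∂_k / im ∂_{k+1}:

  H_0: rank C_0 − rank ∂_1 = 7 − 6 = 1, and the invariant factors of ∂_1 are all 1, so H_0 = Z.
  H_1: rank ker ∂_1 − rank ∂_2 = (21 − 6) − 13 = 2, and the invariant factors of ∂_2 are all 1, so H_1 = Z^2.
  H_2: rank ker ∂_2 − rank ∂_3 = (14 − 13) − 0 = 1, and there is no ∂_3, so H_2 = Z.

(K is a triangulation of the torus T^2.)

H_0 ≅ Z,  H_1 ≅ Z^2,  H_2 ≅ Z.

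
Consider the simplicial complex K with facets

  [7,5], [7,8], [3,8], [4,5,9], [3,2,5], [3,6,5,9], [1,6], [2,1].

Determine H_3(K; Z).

Take the total order 1 < 2 < 3 < 4 < 5 < 6 < 7 < 8 < 9 on the vertex set. Then K (dimension 3) consists of the simplices:

  0-simplices (9): [1], [2], [3], [4], [5], [6], [7], [8], [9]
  1-simplices (15): [1,2], [1,6], [2,3], [2,5], [3,5], [3,6], [3,8], [3,9], [4,5], [4,9], [5,6], [5,7], [5,9], [6,9], [7,8]
  2-simplices (6): [2,3,5], [3,5,6], [3,5,9], [3,6,9], [4,5,9], [5,6,9]
  3-simplices (1): [3,5,6,9]

Hence C_0 ≅ Z^9, C_1 ≅ Z^15, C_2 ≅ Z^6, C_3 ≅ Z^1.

∂_1: C_1 → C_0 maps an edge to its endpoints' difference, ∂[p,q] = q − p. For instance
  ∂[7,8] = [8] − [7].
This gives a 9×15 integer matrix of rank 8; reducing to Smith normal form yields diagonal entries (1,1,1,1,1,1,1,1).

The boundary map ∂_2: C_2 → C_1 acts by ∂[p,q,r] = [q,r] − [p,r] + [p,q]. For instance
  ∂[3,6,9] = [6,9] − [3,9] + [3,6],
  ∂[3,5,9] = [5,9] − [3,9] + [3,5].
The resulting 15×6 matrix has rank 5, and its Smith normal form has invariant factors (1,1,1,1,1).

∂_3: C_3 → C_2 sends each 3-simplex σ to the alternating sum Σ_i (−1)^i (σ with its i-th vertex removed). For instance
  ∂[3,5,6,9] = [5,6,9] − [3,6,9] + [3,5,9] − [3,5,6].
This gives a 6×1 integer matrix of rank 1; reducing to Smith normal form yields diagonal entries (1).

From H_k ≅ ker(∂_k) / im(∂_{k+1}) we obtain:

  H_3: rank ker ∂_3 − rank ∂_4 = (1 − 1) − 0 = 0, and there is no ∂_4, so H_3 ≅ 0.

H_3 = 0.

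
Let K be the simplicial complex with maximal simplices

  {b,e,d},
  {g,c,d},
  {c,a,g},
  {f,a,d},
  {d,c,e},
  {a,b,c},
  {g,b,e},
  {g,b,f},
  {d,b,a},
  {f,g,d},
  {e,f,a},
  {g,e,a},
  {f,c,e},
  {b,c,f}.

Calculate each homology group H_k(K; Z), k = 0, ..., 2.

We work with the vertex ordering a < b < c < d < e < f < g. The simplices of K, each written with vertices in increasing order, are:

  0-simplices (7): a, b, c, d, e, f, g
  1-simplices (21): ab, ac, ad, ae, af, ag, bc, bd, be, bf, bg, cd, ce, cf, cg, de, df, dg, ef, eg, fg
  2-simplices (14): abc, abd, acg, adf, aef, aeg, bcf, bde, beg, bfg, cde, cdg, cef, dfg

so the chain groups are C_0 ≅ Z^7, C_1 ≅ Z^21, C_2 ≅ Z^14.

Boundary ∂_1: C_1 → C_0 sends each edge [p,q] (with p < q) to q − p. For instance
  ∂ab = b − a.
The resulting 7×21 matrix has rank 6, and its Smith normal form has invariant factors (1,1,1,1,1,1).

Boundary ∂_2: C_2 → C_1 acts by ∂[p,q,r] = [q,r] − [p,r] + [p,q]. For instance
  ∂adf = df − af + ad,
  ∂cef = ef − cf + ce.
As a 21×14 matrix over Z this has rank 13, with invariant factors (1,1,1,1,1,1,1,1,1,1,1,1,1).

Now H_k = ker ∂_k / im ∂_{k+1}, so:

  H_0: rank C_0 − rank ∂_1 = 7 − 6 = 1, and the invariant factors of ∂_1 are all 1, so H_0 ≅ Z.
  H_1: rank ker ∂_1 − rank ∂_2 = (21 − 6) − 13 = 2, and the invariant factors of ∂_2 are all 1, so H_1 ≅ Z^2.
  H_2: rank ker ∂_2 − rank ∂_3 = (14 − 13) − 0 = 1, and there is no ∂_3, so H_2 ≅ Z.

As a check, the Euler characteristic is 7 − 21 + 14 = 0, which agrees with 1 − 2 + 1 = 0.

H_0 = Z,  H_1 = Z^2,  H_2 = Z.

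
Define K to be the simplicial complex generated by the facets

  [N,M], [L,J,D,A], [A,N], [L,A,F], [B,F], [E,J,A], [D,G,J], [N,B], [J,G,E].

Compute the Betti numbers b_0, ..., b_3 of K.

b_0 = 1, b_1 = 1, b_2 = 0, b_3 = 0.

Take the total order A < B < D < E < F < G < J < L < M < N on the vertex set. Then K (dimension 3) consists of the simplices:

  0-simplices (10): A, B, D, E, F, G, J, L, M, N
  1-simplices (17): AD, AE, AF, AJ, AL, AN, BF, BN, DG, DJ, DL, EG, EJ, FL, GJ, JL, MN
  2-simplices (8): ADJ, ADL, AEJ, AFL, AJL, DGJ, DJL, EGJ
  3-simplices (1): ADJL

so the chain groups are C_0 ≅ Z^10, C_1 ≅ Z^17, C_2 ≅ Z^8, C_3 ≅ Z^1.

∂_1: C_1 → C_0 is given by ∂[p,q] = [q] − [p]. For instance
  ∂AN = N − A.
This gives a 10×17 integer matrix of rank 9; reducing to Smith normal form yields diagonal entries (1,1,1,1,1,1,1,1,1).

∂_2: C_2 → C_1 sends each 2-simplex [p,q,r] to [q,r] − [p,r] + [p,q]. For instance
  ∂ADL = DL − AL + AD,
  ∂DGJ = GJ − DJ + DG.
This gives a 17×8 integer matrix of rank 7; reducing to Smith normal form yields diagonal entries (1,1,1,1,1,1,1).

The boundary map ∂_3: C_3 → C_2 sends each 3-simplex σ to the alternating sum Σ_i (−1)^i (σ with its i-th vertex removed). For instance
  ∂ADJL = DJL − AJL + ADL − ADJ.
This gives a 8×1 integer matrix of rank 1; reducing to Smith normal form yields diagonal entries (1).

Computing H_k = (kernel of ∂_k) / (image of ∂_{k+1}):

  H_0: rank C_0 − rank ∂_1 = 10 − 9 = 1, and the invariant factors of ∂_1 are all 1, so H_0 = Z.
  H_1: rank ker ∂_1 − rank ∂_2 = (17 − 9) − 7 = 1, and the invariant factors of ∂_2 are all 1, so H_1 = Z.
  H_2: rank ker ∂_2 − rank ∂_3 = (8 − 7) − 1 = 0, and the invariant factors of ∂_3 are all 1, so H_2 = 0.
  H_3: rank ker ∂_3 − rank ∂_4 = (1 − 1) − 0 = 0, and there is no ∂_4, so H_3 = 0.

As a check, the Euler characteristic is 10 − 17 + 8 − 1 = 0, which agrees with 1 − 1 + 0 − 0 = 0.

Hence the Betti numbers are b_0 = 1, b_1 = 1, b_2 = 0, b_3 = 0.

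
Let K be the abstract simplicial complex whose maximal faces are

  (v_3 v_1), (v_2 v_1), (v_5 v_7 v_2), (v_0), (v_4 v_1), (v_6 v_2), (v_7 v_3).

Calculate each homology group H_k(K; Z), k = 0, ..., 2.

We work with the vertex ordering v_0 < v_1 < v_2 < v_3 < v_4 < v_5 < v_6 < v_7. The simplices of K, each written with vertices in increasing order, are:

  0-simplices (8): [v_0], [v_1], [v_2], [v_3], [v_4], [v_5], [v_6], [v_7]
  1-simplices (8): [v_1,v_2], [v_1,v_3], [v_1,v_4], [v_2,v_5], [v_2,v_6], [v_2,v_7], [v_3,v_7], [v_5,v_7]
  2-simplices (1): [v_2,v_5,v_7]

giving chain groups C_0 ≅ Z^8, C_1 ≅ Z^8, C_2 ≅ Z^1.

The boundary map ∂_1: C_1 → C_0 is given by ∂[p,q] = [q] − [p].
The resulting 8×8 matrix has rank 6, and its Smith normal form has invariant factors (1,1,1,1,1,1).

Boundary ∂_2: C_2 → C_1 maps a triangle to the signed sum of its edges. For instance
  ∂[v_2,v_5,v_7] = [v_5,v_7] − [v_2,v_7] + [v_2,v_5].
The resulting 8×1 matrix has rank 1, and its Smith normal form has invariant factors (1).

Reading off H_k = ker ∂_k / im ∂_{k+1}:

  H_0: rank C_0 − rank ∂_1 = 8 − 6 = 2, and the invariant factors of ∂_1 are all 1, so H_0 = Z^2.
  H_1: rank ker ∂_1 − rank ∂_2 = (8 − 6) − 1 = 1, and the invariant factors of ∂_2 are all 1, so H_1 = Z.
  H_2: rank ker ∂_2 − rank ∂_3 = (1 − 1) − 0 = 0, and there is no ∂_3, so H_2 = 0.

H_0 = Z^2,  H_1 = Z,  H_2 = 0.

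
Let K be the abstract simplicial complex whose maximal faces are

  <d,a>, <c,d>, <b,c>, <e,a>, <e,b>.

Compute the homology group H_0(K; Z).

H_0 = Z.

Fix the vertex order a < b < c < d < e and write every simplex with vertices in increasing order. Then dim K = 1 and the simplices of K are:

  0-simplices (5): a, b, c, d, e
  1-simplices (5): ad, ae, bc, be, cd

Hence C_0 ≅ Z^5, C_1 ≅ Z^5.

∂_1: C_1 → C_0 is given by ∂[p,q] = [q] − [p]. For instance
  ∂cd = d − c.
The 5×5 boundary matrix has rank 4 and Smith normal form diag(1,1,1,1).

From H_k ≅ ker(∂_k) / im(∂_{k+1}) we obtain:

  H_0: rank C_0 − rank ∂_1 = 5 − 4 = 1, and the invariant factors of ∂_1 are all 1, so H_0 = Z.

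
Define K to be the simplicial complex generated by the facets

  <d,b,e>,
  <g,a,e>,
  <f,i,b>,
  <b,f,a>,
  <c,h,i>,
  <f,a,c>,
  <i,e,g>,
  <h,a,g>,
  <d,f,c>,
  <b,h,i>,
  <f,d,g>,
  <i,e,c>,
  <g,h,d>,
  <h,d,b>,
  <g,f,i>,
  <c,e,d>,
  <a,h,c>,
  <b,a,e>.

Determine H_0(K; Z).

H_0 = Z.

We work with the vertex ordering a < b < c < d < e < f < g < h < i. The simplices of K, each written with vertices in increasing order, are:

  0-simplices (9): a, b, c, d, e, f, g, h, i
  1-simplices (27): ab, ac, ae, af, ag, ah, bd, be, bf, bh, bi, cd, ce, cf, ch, ci, de, df, dg, dh, eg, ei, fg, fi, gh, gi, hi
  2-simplices (18): abe, abf, acf, ach, aeg, agh, bde, bdh, bfi, bhi, cde, cdf, cei, chi, dfg, dgh, egi, fgi

Hence C_0 ≅ Z^9, C_1 ≅ Z^27, C_2 ≅ Z^18.

The boundary map ∂_1: C_1 → C_0 sends each edge [p,q] (with p < q) to q − p. For instance
  ∂fi = i − f.
This gives a 9×27 integer matrix of rank 8; reducing to Smith normal form yields diagonal entries (1,1,1,1,1,1,1,1).

Boundary ∂_2: C_2 → C_1 maps a triangle to the signed sum of its edges. For instance
  ∂cde = de − ce + cd,
  ∂egi = gi − ei + eg.
This gives a 27×18 integer matrix of rank 17; reducing to Smith normal form yields diagonal entries (1,1,1,1,1,1,1,1,1,1,1,1,1,1,1,1,1).

Reading off H_k = ker ∂_k / im ∂_{k+1}:

  H_0: rank C_0 − rank ∂_1 = 9 − 8 = 1, and the invariant factors of ∂_1 are all 1, so H_0 = Z.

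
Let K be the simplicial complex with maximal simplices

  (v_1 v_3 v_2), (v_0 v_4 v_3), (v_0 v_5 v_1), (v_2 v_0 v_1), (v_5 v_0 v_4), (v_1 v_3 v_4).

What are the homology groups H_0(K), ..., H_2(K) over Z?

Order the vertices as v_0 < v_1 < v_2 < v_3 < v_4 < v_5. Listing each simplex with vertices in this order, K has dimension 2 with simplices:

  0-simplices (6): [v_0], [v_1], [v_2], [v_3], [v_4], [v_5]
  1-simplices (12): [v_0,v_1], [v_0,v_2], [v_0,v_3], [v_0,v_4], [v_0,v_5], [v_1,v_2], [v_1,v_3], [v_1,v_4], [v_1,v_5], [v_2,v_3], [v_3,v_4], [v_4,v_5]
  2-simplices (6): [v_0,v_1,v_2], [v_0,v_1,v_5], [v_0,v_3,v_4], [v_0,v_4,v_5], [v_1,v_2,v_3], [v_1,v_3,v_4]

so the chain groups are C_0 ≅ Z^6, C_1 ≅ Z^12, C_2 ≅ Z^6.

The boundary map ∂_1: C_1 → C_0 sends each edge [p,q] (with p < q) to q − p. For instance
  ∂[v_0,v_5] = [v_5] − [v_0].
As a 6×12 matrix over Z this has rank 5, with invariant factors (1,1,1,1,1).

The boundary map ∂_2: C_2 → C_1 maps a triangle to the signed sum of its edges. For instance
  ∂[v_0,v_4,v_5] = [v_4,v_5] − [v_0,v_5] + [v_0,v_4],
  ∂[v_0,v_3,v_4] = [v_3,v_4] − [v_0,v_4] + [v_0,v_3].
This gives a 12×6 integer matrix of rank 6; reducing to Smith normal form yields diagonal entries (1,1,1,1,1,1).

Computing H_k = (kernel of ∂_k) / (image of ∂_{k+1}):

  H_0: rank C_0 − rank ∂_1 = 6 − 5 = 1, and the invariant factors of ∂_1 are all 1, so H_0 = Z.
  H_1: rank ker ∂_1 − rank ∂_2 = (12 − 5) − 6 = 1, and the invariant factors of ∂_2 are all 1, so H_1 = Z.
  H_2: rank ker ∂_2 − rank ∂_3 = (6 − 6) − 0 = 0, and there is no ∂_3, so H_2 = 0.

H_0 ≅ Z,  H_1 ≅ Z,  H_2 = 0.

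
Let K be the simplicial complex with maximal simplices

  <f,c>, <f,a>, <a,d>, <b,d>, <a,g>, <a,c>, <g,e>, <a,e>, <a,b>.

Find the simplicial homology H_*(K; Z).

H_0 ≅ Z,  H_1 ≅ Z^3.

Fix the vertex order a < b < c < d < e < f < g and write every simplex with vertices in increasing order. Then dim K = 1 and the simplices of K are:

  0-simplices (7): a, b, c, d, e, f, g
  1-simplices (9): ab, ac, ad, ae, af, ag, bd, cf, eg

giving chain groups C_0 ≅ Z^7, C_1 ≅ Z^9.

The boundary map ∂_1: C_1 → C_0 is given by ∂[p,q] = [q] − [p]. For instance
  ∂eg = g − e.
The 7×9 boundary matrix has rank 6 and Smith normal form diag(1,1,1,1,1,1).

From H_k ≅ ker(∂_k) / im(∂_{k+1}) we obtain:

  H_0: rank C_0 − rank ∂_1 = 7 − 6 = 1, and the invariant factors of ∂_1 are all 1, so H_0 = Z.
  H_1: rank ker ∂_1 − rank ∂_2 = (9 − 6) − 0 = 3, and there is no ∂_2, so H_1 = Z^3.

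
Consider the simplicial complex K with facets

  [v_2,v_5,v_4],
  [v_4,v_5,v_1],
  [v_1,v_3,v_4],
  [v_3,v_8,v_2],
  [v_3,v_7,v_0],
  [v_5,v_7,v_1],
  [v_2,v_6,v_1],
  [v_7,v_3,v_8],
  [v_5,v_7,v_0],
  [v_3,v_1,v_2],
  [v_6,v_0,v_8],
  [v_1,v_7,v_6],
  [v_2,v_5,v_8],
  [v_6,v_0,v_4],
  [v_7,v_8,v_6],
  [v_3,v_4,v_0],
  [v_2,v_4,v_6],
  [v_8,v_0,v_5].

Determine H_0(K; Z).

We work with the vertex ordering v_0 < v_1 < v_2 < v_3 < v_4 < v_5 < v_6 < v_7 < v_8. The simplices of K, each written with vertices in increasing order, are:

  0-simplices (9): [v_0], [v_1], [v_2], [v_3], [v_4], [v_5], [v_6], [v_7], [v_8]
  1-simplices (27): (27 of them)
  2-simplices (18): (18 of them)

Hence C_0 ≅ Z^9, C_1 ≅ Z^27, C_2 ≅ Z^18.

Boundary ∂_1: C_1 → C_0 maps an edge to its endpoints' difference, ∂[p,q] = q − p. For instance
  ∂[v_2,v_3] = [v_3] − [v_2].
As a 9×27 matrix over Z this has rank 8, with invariant factors (1,1,1,1,1,1,1,1).

The boundary map ∂_2: C_2 → C_1 acts by ∂[p,q,r] = [q,r] − [p,r] + [p,q]. For instance
  ∂[v_0,v_3,v_7] = [v_3,v_7] − [v_0,v_7] + [v_0,v_3],
  ∂[v_0,v_5,v_7] = [v_5,v_7] − [v_0,v_7] + [v_0,v_5].
The 27×18 boundary matrix has rank 18 and Smith normal form diag(1,1,1,1,1,1,1,1,1,1,1,1,1,1,1,1,1,2).

Computing H_k = (kernel of ∂_k) / (image of ∂_{k+1}):

  H_0: rank C_0 − rank ∂_1 = 9 − 8 = 1, and the invariant factors of ∂_1 are all 1, so H_0 = Z.

H_0 ≅ Z.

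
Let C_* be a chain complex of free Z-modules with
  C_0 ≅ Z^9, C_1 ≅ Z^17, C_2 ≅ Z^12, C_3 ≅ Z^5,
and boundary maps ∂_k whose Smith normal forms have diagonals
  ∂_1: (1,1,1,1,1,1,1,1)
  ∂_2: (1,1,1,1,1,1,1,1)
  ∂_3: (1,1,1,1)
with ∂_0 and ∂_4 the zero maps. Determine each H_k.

H_0 = Z,  H_1 = Z,  H_2 = 0,  H_3 = Z.

H_0: b_0 = 9 − 0 − 8 = 1; torsion from ∂_1 factors > 1: none. So H_0 = Z.
H_1: b_1 = 17 − 8 − 8 = 1; torsion from ∂_2 factors > 1: none. So H_1 = Z.
H_2: b_2 = 12 − 8 − 4 = 0; torsion from ∂_3 factors > 1: none. So H_2 = 0.
H_3: b_3 = 5 − 4 − 0 = 1; torsion from ∂_4 factors > 1: none. So H_3 = Z.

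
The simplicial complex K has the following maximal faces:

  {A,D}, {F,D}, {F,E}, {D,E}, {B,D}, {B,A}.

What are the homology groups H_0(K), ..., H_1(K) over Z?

H_0 = Z,  H_1 = Z^2.

Take the total order A < B < D < E < F on the vertex set. Then K (dimension 1) consists of the simplices:

  0-simplices (5): A, B, D, E, F
  1-simplices (6): AB, AD, BD, DE, DF, EF

giving chain groups C_0 ≅ Z^5, C_1 ≅ Z^6.

∂_1: C_1 → C_0 maps an edge to its endpoints' difference, ∂[p,q] = q − p. For instance
  ∂DE = E − D.
The resulting 5×6 matrix has rank 4, and its Smith normal form has invariant factors (1,1,1,1).

Now H_k = ker ∂_k / im ∂_{k+1}, so:

  H_0: rank C_0 − rank ∂_1 = 5 − 4 = 1, and the invariant factors of ∂_1 are all 1, so H_0 = Z.
  H_1: rank ker ∂_1 − rank ∂_2 = (6 − 4) − 0 = 2, and there is no ∂_2, so H_1 = Z^2.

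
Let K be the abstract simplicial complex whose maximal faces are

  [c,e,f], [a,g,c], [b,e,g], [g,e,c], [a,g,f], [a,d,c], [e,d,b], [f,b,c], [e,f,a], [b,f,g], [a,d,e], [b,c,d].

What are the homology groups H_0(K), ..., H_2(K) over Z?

K has 7 vertices, 18 edges, 12 triangles.
rank ∂_0 = 0, rank ∂_1 = 6 ⇒ b_0 = 7 − 0 − 6 = 1; all invariant factors of ∂_1 are 1 so no torsion. So H_0 = Z.
rank ∂_1 = 6, rank ∂_2 = 12 ⇒ b_1 = 18 − 6 − 12 = 0; ∂_2 has invariant factor(s) [2] giving torsion. So H_1 = Z/2.
rank ∂_2 = 12, rank ∂_3 = 0 ⇒ b_2 = 12 − 12 − 0 = 0. So H_2 = 0.

H_0 = Z,  H_1 = Z/2,  H_2 = 0.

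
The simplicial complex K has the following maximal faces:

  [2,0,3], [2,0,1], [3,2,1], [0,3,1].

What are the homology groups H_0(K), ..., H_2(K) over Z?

We work with the vertex ordering 0 < 1 < 2 < 3. The simplices of K, each written with vertices in increasing order, are:

  0-simplices (4): [0], [1], [2], [3]
  1-simplices (6): [0,1], [0,2], [0,3], [1,2], [1,3], [2,3]
  2-simplices (4): [0,1,2], [0,1,3], [0,2,3], [1,2,3]

giving chain groups C_0 ≅ Z^4, C_1 ≅ Z^6, C_2 ≅ Z^4.

The boundary map ∂_1: C_1 → C_0 sends each edge [p,q] (with p < q) to q − p. For instance
  ∂[1,3] = [3] − [1].
The 4×6 boundary matrix has rank 3 and Smith normal form diag(1,1,1).

∂_2: C_2 → C_1 maps a triangle to the signed sum of its edges. For instance
  ∂[0,1,3] = [1,3] − [0,3] + [0,1],
  ∂[1,2,3] = [2,3] − [1,3] + [1,2].
The resulting 6×4 matrix has rank 3, and its Smith normal form has invariant factors (1,1,1).

Reading off H_k = ker ∂_k / im ∂_{k+1}:

  H_0: rank C_0 − rank ∂_1 = 4 − 3 = 1, and the invariant factors of ∂_1 are all 1, so H_0 ≅ Z.
  H_1: rank ker ∂_1 − rank ∂_2 = (6 − 3) − 3 = 0, and the invariant factors of ∂_2 are all 1, so H_1 ≅ 0.
  H_2: rank ker ∂_2 − rank ∂_3 = (4 − 3) − 0 = 1, and there is no ∂_3, so H_2 ≅ Z.

As a check, the Euler characteristic is 4 − 6 + 4 = 2, which agrees with 1 − 0 + 1 = 2.

H_0 ≅ Z,  H_1 = 0,  H_2 ≅ Z.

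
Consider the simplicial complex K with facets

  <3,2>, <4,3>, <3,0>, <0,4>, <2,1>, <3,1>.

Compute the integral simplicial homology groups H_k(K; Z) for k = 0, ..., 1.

K has 5 vertices, 6 edges.
rank ∂_0 = 0, rank ∂_1 = 4 ⇒ b_0 = 5 − 0 − 4 = 1; all invariant factors of ∂_1 are 1 so no torsion. So H_0 ≅ Z.
rank ∂_1 = 4, rank ∂_2 = 0 ⇒ b_1 = 6 − 4 − 0 = 2. So H_1 ≅ Z^2.

H_0 ≅ Z,  H_1 ≅ Z^2.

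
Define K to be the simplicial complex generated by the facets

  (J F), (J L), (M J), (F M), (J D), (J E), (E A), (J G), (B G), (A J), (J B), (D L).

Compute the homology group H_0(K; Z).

H_0 = Z.

Take the total order A < B < D < E < F < G < J < L < M on the vertex set. Then K (dimension 1) consists of the simplices:

  0-simplices (9): A, B, D, E, F, G, J, L, M
  1-simplices (12): AE, AJ, BG, BJ, DJ, DL, EJ, FJ, FM, GJ, JL, JM

so the chain groups are C_0 ≅ Z^9, C_1 ≅ Z^12.

The boundary map ∂_1: C_1 → C_0 sends each edge [p,q] (with p < q) to q − p. For instance
  ∂EJ = J − E.
As a 9×12 matrix over Z this has rank 8, with invariant factors (1,1,1,1,1,1,1,1).

Computing H_k = (kernel of ∂_k) / (image of ∂_{k+1}):

  H_0: rank C_0 − rank ∂_1 = 9 − 8 = 1, and the invariant factors of ∂_1 are all 1, so H_0 = Z.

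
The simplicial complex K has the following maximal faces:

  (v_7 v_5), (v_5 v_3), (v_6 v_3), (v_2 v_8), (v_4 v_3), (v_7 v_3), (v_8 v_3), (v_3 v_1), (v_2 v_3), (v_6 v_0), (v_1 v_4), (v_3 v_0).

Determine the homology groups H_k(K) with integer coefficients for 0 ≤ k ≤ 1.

Order the vertices as v_0 < v_1 < v_2 < v_3 < v_4 < v_5 < v_6 < v_7 < v_8. Listing each simplex with vertices in this order, K has dimension 1 with simplices:

  0-simplices (9): [v_0], [v_1], [v_2], [v_3], [v_4], [v_5], [v_6], [v_7], [v_8]
  1-simplices (12): [v_0,v_3], [v_0,v_6], [v_1,v_3], [v_1,v_4], [v_2,v_3], [v_2,v_8], [v_3,v_4], [v_3,v_5], [v_3,v_6], [v_3,v_7], [v_3,v_8], [v_5,v_7]

giving chain groups C_0 ≅ Z^9, C_1 ≅ Z^12.

The boundary map ∂_1: C_1 → C_0 maps an edge to its endpoints' difference, ∂[p,q] = q − p. For instance
  ∂[v_5,v_7] = [v_7] − [v_5].
This gives a 9×12 integer matrix of rank 8; reducing to Smith normal form yields diagonal entries (1,1,1,1,1,1,1,1).

From H_k ≅ ker(∂_k) / im(∂_{k+1}) we obtain:

  H_0: rank C_0 − rank ∂_1 = 9 − 8 = 1, and the invariant factors of ∂_1 are all 1, so H_0 ≅ Z.
  H_1: rank ker ∂_1 − rank ∂_2 = (12 − 8) − 0 = 4, and there is no ∂_2, so H_1 ≅ Z^4.

H_0 = Z,  H_1 = Z^4.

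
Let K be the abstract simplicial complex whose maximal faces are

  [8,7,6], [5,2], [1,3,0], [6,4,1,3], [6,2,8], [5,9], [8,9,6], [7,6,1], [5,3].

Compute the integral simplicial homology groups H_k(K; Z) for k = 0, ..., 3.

H_0 = Z,  H_1 = Z^2,  H_2 = 0,  H_3 = 0.

Fix the vertex order 0 < 1 < 2 < 3 < 4 < 5 < 6 < 7 < 8 < 9 and write every simplex with vertices in increasing order. Then dim K = 3 and the simplices of K are:

  0-simplices (10): [0], [1], [2], [3], [4], [5], [6], [7], [8], [9]
  1-simplices (19): [0,1], [0,3], [1,3], [1,4], [1,6], [1,7], [2,5], [2,6], [2,8], [3,4], [3,5], [3,6], [4,6], [5,9], [6,7], [6,8], [6,9], [7,8], [8,9]
  2-simplices (9): [0,1,3], [1,3,4], [1,3,6], [1,4,6], [1,6,7], [2,6,8], [3,4,6], [6,7,8], [6,8,9]
  3-simplices (1): [1,3,4,6]

giving chain groups C_0 ≅ Z^10, C_1 ≅ Z^19, C_2 ≅ Z^9, C_3 ≅ Z^1.

The boundary map ∂_1: C_1 → C_0 maps an edge to its endpoints' difference, ∂[p,q] = q − p.
The 10×19 boundary matrix has rank 9 and Smith normal form diag(1,1,1,1,1,1,1,1,1).

The boundary map ∂_2: C_2 → C_1 acts by ∂[p,q,r] = [q,r] − [p,r] + [p,q]. For instance
  ∂[6,7,8] = [7,8] − [6,8] + [6,7],
  ∂[1,4,6] = [4,6] − [1,6] + [1,4].
This gives a 19×9 integer matrix of rank 8; reducing to Smith normal form yields diagonal entries (1,1,1,1,1,1,1,1).

Boundary ∂_3: C_3 → C_2 sends each 3-simplex σ to the alternating sum Σ_i (−1)^i (σ with its i-th vertex removed). For instance
  ∂[1,3,4,6] = [3,4,6] − [1,4,6] + [1,3,6] − [1,3,4].
As a 9×1 matrix over Z this has rank 1, with invariant factors (1).

Now H_k = ker ∂_k / im ∂_{k+1}, so:

  H_0: rank C_0 − rank ∂_1 = 10 − 9 = 1, and the invariant factors of ∂_1 are all 1, so H_0 ≅ Z.
  H_1: rank ker ∂_1 − rank ∂_2 = (19 − 9) − 8 = 2, and the invariant factors of ∂_2 are all 1, so H_1 ≅ Z^2.
  H_2: rank ker ∂_2 − rank ∂_3 = (9 − 8) − 1 = 0, and the invariant factors of ∂_3 are all 1, so H_2 ≅ 0.
  H_3: rank ker ∂_3 − rank ∂_4 = (1 − 1) − 0 = 0, and there is no ∂_4, so H_3 ≅ 0.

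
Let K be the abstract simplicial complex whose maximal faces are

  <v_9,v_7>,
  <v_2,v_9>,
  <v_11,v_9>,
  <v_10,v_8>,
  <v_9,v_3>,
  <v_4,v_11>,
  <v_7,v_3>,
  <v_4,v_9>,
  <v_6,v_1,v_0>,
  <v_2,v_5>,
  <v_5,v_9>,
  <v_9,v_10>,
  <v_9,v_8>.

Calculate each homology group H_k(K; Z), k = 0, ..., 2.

Order the vertices as v_0 < v_1 < v_2 < v_3 < v_4 < v_5 < v_6 < v_7 < v_8 < v_9 < v_10 < v_11. Listing each simplex with vertices in this order, K has dimension 2 with simplices:

  0-simplices (12): [v_0], [v_1], [v_2], [v_3], [v_4], [v_5], [v_6], [v_7], [v_8], [v_9], [v_10], [v_11]
  1-simplices (15): (15 of them)
  2-simplices (1): [v_0,v_1,v_6]

so the chain groups are C_0 ≅ Z^12, C_1 ≅ Z^15, C_2 ≅ Z^1.

The boundary map ∂_1: C_1 → C_0 sends each edge [p,q] (with p < q) to q − p.
As a 12×15 matrix over Z this has rank 10, with invariant factors (1,1,1,1,1,1,1,1,1,1).

∂_2: C_2 → C_1 acts by ∂[p,q,r] = [q,r] − [p,r] + [p,q]. For instance
  ∂[v_0,v_1,v_6] = [v_1,v_6] − [v_0,v_6] + [v_0,v_1].
The resulting 15×1 matrix has rank 1, and its Smith normal form has invariant factors (1).

From H_k ≅ ker(∂_k) / im(∂_{k+1}) we obtain:

  H_0: rank C_0 − rank ∂_1 = 12 − 10 = 2, and the invariant factors of ∂_1 are all 1, so H_0 = Z^2.
  H_1: rank ker ∂_1 − rank ∂_2 = (15 − 10) − 1 = 4, and the invariant factors of ∂_2 are all 1, so H_1 = Z^4.
  H_2: rank ker ∂_2 − rank ∂_3 = (1 − 1) − 0 = 0, and there is no ∂_3, so H_2 = 0.

H_0 ≅ Z^2,  H_1 ≅ Z^4,  H_2 = 0.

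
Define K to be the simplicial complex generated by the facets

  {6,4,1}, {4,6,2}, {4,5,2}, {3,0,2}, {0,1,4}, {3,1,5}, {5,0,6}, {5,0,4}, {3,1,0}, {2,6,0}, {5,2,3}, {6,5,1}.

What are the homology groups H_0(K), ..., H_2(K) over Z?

H_0 ≅ Z,  H_1 ≅ Z/2,  H_2 = 0.

Order the vertices as 0 < 1 < 2 < 3 < 4 < 5 < 6. Listing each simplex with vertices in this order, K has dimension 2 with simplices:

  0-simplices (7): [0], [1], [2], [3], [4], [5], [6]
  1-simplices (18): [0,1], [0,2], [0,3], [0,4], [0,5], [0,6], [1,3], [1,4], [1,5], [1,6], [2,3], [2,4], [2,5], [2,6], [3,5], [4,5], [4,6], [5,6]
  2-simplices (12): [0,1,3], [0,1,4], [0,2,3], [0,2,6], [0,4,5], [0,5,6], [1,3,5], [1,4,6], [1,5,6], [2,3,5], [2,4,5], [2,4,6]

Hence C_0 ≅ Z^7, C_1 ≅ Z^18, C_2 ≅ Z^12.

The boundary map ∂_1: C_1 → C_0 sends each edge [p,q] (with p < q) to q − p. For instance
  ∂[4,6] = [6] − [4].
The resulting 7×18 matrix has rank 6, and its Smith normal form has invariant factors (1,1,1,1,1,1).

∂_2: C_2 → C_1 maps a triangle to the signed sum of its edges. For instance
  ∂[2,3,5] = [3,5] − [2,5] + [2,3],
  ∂[0,2,3] = [2,3] − [0,3] + [0,2].
As a 18×12 matrix over Z this has rank 12, with invariant factors (1,1,1,1,1,1,1,1,1,1,1,2).

Reading off H_k = ker ∂_k / im ∂_{k+1}:

  H_0: rank C_0 − rank ∂_1 = 7 − 6 = 1, and the invariant factors of ∂_1 are all 1, so H_0 = Z.
  H_1: rank ker ∂_1 − rank ∂_2 = (18 − 6) − 12 = 0, and ∂_2 has invariant factor 2 > 1, so H_1 = Z/2.
  H_2: rank ker ∂_2 − rank ∂_3 = (12 − 12) − 0 = 0, and there is no ∂_3, so H_2 = 0.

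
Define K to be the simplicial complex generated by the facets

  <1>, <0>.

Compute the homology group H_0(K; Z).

Fix the vertex order 0 < 1 and write every simplex with vertices in increasing order. Then dim K = 0 and the simplices of K are:

  0-simplices (2): [0], [1]

Hence C_0 ≅ Z^2.

Reading off H_k = ker ∂_k / im ∂_{k+1}:

  H_0: rank C_0 − rank ∂_1 = 2 − 0 = 2, and there is no ∂_1, so H_0 ≅ Z^2.

H_0 = Z^2.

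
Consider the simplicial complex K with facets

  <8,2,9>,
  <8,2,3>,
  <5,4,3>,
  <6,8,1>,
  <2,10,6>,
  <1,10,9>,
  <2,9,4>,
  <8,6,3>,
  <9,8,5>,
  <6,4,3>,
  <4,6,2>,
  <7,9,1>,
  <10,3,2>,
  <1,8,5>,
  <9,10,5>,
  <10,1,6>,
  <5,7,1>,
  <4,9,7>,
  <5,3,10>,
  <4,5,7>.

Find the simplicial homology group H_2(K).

H_2 = 0.

Take the total order 1 < 2 < 3 < 4 < 5 < 6 < 7 < 8 < 9 < 10 on the vertex set. Then K (dimension 2) consists of the simplices:

  0-simplices (10): [1], [2], [3], [4], [5], [6], [7], [8], [9], [10]
  1-simplices (30): (30 of them)
  2-simplices (20): (20 of them)

so the chain groups are C_0 ≅ Z^10, C_1 ≅ Z^30, C_2 ≅ Z^20.

The boundary map ∂_1: C_1 → C_0 maps an edge to its endpoints' difference, ∂[p,q] = q − p.
The 10×30 boundary matrix has rank 9 and Smith normal form diag(1,1,1,1,1,1,1,1,1).

The boundary map ∂_2: C_2 → C_1 sends each 2-simplex [p,q,r] to [q,r] − [p,r] + [p,q]. For instance
  ∂[1,6,8] = [6,8] − [1,8] + [1,6],
  ∂[4,5,7] = [5,7] − [4,7] + [4,5].
The resulting 30×20 matrix has rank 20, and its Smith normal form has invariant factors (1,1,1,1,1,1,1,1,1,1,1,1,1,1,1,1,1,1,1,2).

Now H_k = ker ∂_k / im ∂_{k+1}, so:

  H_2: rank ker ∂_2 − rank ∂_3 = (20 − 20) − 0 = 0, and there is no ∂_3, so H_2 ≅ 0.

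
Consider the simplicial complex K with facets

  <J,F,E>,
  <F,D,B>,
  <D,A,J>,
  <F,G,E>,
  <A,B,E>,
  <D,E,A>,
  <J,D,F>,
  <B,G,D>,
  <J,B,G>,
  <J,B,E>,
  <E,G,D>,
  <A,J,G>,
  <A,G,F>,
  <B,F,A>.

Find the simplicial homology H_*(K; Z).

H_0 ≅ Z,  H_1 ≅ Z^2,  H_2 ≅ Z.

Take the total order A < B < D < E < F < G < J on the vertex set. Then K (dimension 2) consists of the simplices:

  0-simplices (7): A, B, D, E, F, G, J
  1-simplices (21): AB, AD, AE, AF, AG, AJ, BD, BE, BF, BG, BJ, DE, DF, DG, DJ, EF, EG, EJ, FG, FJ, GJ
  2-simplices (14): ABE, ABF, ADE, ADJ, AFG, AGJ, BDF, BDG, BEJ, BGJ, DEG, DFJ, EFG, EFJ

giving chain groups C_0 ≅ Z^7, C_1 ≅ Z^21, C_2 ≅ Z^14.

The boundary map ∂_1: C_1 → C_0 sends each edge [p,q] (with p < q) to q − p.
As a 7×21 matrix over Z this has rank 6, with invariant factors (1,1,1,1,1,1).

The boundary map ∂_2: C_2 → C_1 sends each 2-simplex [p,q,r] to [q,r] − [p,r] + [p,q]. For instance
  ∂EFJ = FJ − EJ + EF,
  ∂ABF = BF − AF + AB.
The resulting 21×14 matrix has rank 13, and its Smith normal form has invariant factors (1,1,1,1,1,1,1,1,1,1,1,1,1).

Reading off H_k = ker ∂_k / im ∂_{k+1}:

  H_0: rank C_0 − rank ∂_1 = 7 − 6 = 1, and the invariant factors of ∂_1 are all 1, so H_0 ≅ Z.
  H_1: rank ker ∂_1 − rank ∂_2 = (21 − 6) − 13 = 2, and the invariant factors of ∂_2 are all 1, so H_1 ≅ Z^2.
  H_2: rank ker ∂_2 − rank ∂_3 = (14 − 13) − 0 = 1, and there is no ∂_3, so H_2 ≅ Z.

As a check, the Euler characteristic is 7 − 21 + 14 = 0, which agrees with 1 − 2 + 1 = 0.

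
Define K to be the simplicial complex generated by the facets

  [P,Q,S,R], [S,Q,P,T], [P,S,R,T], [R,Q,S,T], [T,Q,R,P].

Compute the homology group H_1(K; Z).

K has 5 vertices, 10 edges, 10 triangles, 5 3-simplices.
rank ∂_1 = 4, rank ∂_2 = 6 ⇒ b_1 = 10 − 4 − 6 = 0; all invariant factors of ∂_2 are 1 so no torsion. So H_1 ≅ 0.

H_1 ≅ 0.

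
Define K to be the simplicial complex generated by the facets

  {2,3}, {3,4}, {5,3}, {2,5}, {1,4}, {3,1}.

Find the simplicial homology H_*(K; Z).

Order the vertices as 1 < 2 < 3 < 4 < 5. Listing each simplex with vertices in this order, K has dimension 1 with simplices:

  0-simplices (5): [1], [2], [3], [4], [5]
  1-simplices (6): [1,3], [1,4], [2,3], [2,5], [3,4], [3,5]

Hence C_0 ≅ Z^5, C_1 ≅ Z^6.

Boundary ∂_1: C_1 → C_0 is given by ∂[p,q] = [q] − [p].
The 5×6 boundary matrix has rank 4 and Smith normal form diag(1,1,1,1).

Reading off H_k = ker ∂_k / im ∂_{k+1}:

  H_0: rank C_0 − rank ∂_1 = 5 − 4 = 1, and the invariant factors of ∂_1 are all 1, so H_0 = Z.
  H_1: rank ker ∂_1 − rank ∂_2 = (6 − 4) − 0 = 2, and there is no ∂_2, so H_1 = Z^2.

H_0 = Z,  H_1 = Z^2.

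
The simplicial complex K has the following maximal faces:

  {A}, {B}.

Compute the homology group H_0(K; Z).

H_0 ≅ Z^2.

Order the vertices as A < B. Listing each simplex with vertices in this order, K has dimension 0 with simplices:

  0-simplices (2): A, B

giving chain groups C_0 ≅ Z^2.

Now H_k = ker ∂_k / im ∂_{k+1}, so:

  H_0: rank C_0 − rank ∂_1 = 2 − 0 = 2, and there is no ∂_1, so H_0 = Z^2.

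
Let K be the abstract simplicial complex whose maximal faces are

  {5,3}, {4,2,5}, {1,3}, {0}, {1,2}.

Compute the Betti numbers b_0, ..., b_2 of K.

b_0 = 2, b_1 = 1, b_2 = 0.

Order the vertices as 0 < 1 < 2 < 3 < 4 < 5. Listing each simplex with vertices in this order, K has dimension 2 with simplices:

  0-simplices (6): [0], [1], [2], [3], [4], [5]
  1-simplices (6): [1,2], [1,3], [2,4], [2,5], [3,5], [4,5]
  2-simplices (1): [2,4,5]

giving chain groups C_0 ≅ Z^6, C_1 ≅ Z^6, C_2 ≅ Z^1.

Boundary ∂_1: C_1 → C_0 maps an edge to its endpoints' difference, ∂[p,q] = q − p. For instance
  ∂[2,5] = [5] − [2].
The 6×6 boundary matrix has rank 4 and Smith normal form diag(1,1,1,1).

The boundary map ∂_2: C_2 → C_1 sends each 2-simplex [p,q,r] to [q,r] − [p,r] + [p,q]. For instance
  ∂[2,4,5] = [4,5] − [2,5] + [2,4].
The 6×1 boundary matrix has rank 1 and Smith normal form diag(1).

From H_k ≅ ker(∂_k) / im(∂_{k+1}) we obtain:

  H_0: rank C_0 − rank ∂_1 = 6 − 4 = 2, and the invariant factors of ∂_1 are all 1, so H_0 ≅ Z^2.
  H_1: rank ker ∂_1 − rank ∂_2 = (6 − 4) − 1 = 1, and the invariant factors of ∂_2 are all 1, so H_1 ≅ Z.
  H_2: rank ker ∂_2 − rank ∂_3 = (1 − 1) − 0 = 0, and there is no ∂_3, so H_2 ≅ 0.

Hence the Betti numbers are b_0 = 2, b_1 = 1, b_2 = 0.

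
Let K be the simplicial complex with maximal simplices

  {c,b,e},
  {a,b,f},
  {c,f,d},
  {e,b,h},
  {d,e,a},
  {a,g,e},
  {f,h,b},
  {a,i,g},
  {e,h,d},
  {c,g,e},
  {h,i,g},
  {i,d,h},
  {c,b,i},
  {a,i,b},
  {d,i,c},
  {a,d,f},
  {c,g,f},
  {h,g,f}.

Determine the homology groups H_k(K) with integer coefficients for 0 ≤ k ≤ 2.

H_0 = Z,  H_1 = Z^2,  H_2 = Z.

Order the vertices as a < b < c < d < e < f < g < h < i. Listing each simplex with vertices in this order, K has dimension 2 with simplices:

  0-simplices (9): a, b, c, d, e, f, g, h, i
  1-simplices (27): ab, ad, ae, af, ag, ai, bc, be, bf, bh, bi, cd, ce, cf, cg, ci, de, df, dh, di, eg, eh, fg, fh, gh, gi, hi
  2-simplices (18): abf, abi, ade, adf, aeg, agi, bce, bci, beh, bfh, cdf, cdi, ceg, cfg, deh, dhi, fgh, ghi

giving chain groups C_0 ≅ Z^9, C_1 ≅ Z^27, C_2 ≅ Z^18.

The boundary map ∂_1: C_1 → C_0 sends each edge [p,q] (with p < q) to q − p.
The resulting 9×27 matrix has rank 8, and its Smith normal form has invariant factors (1,1,1,1,1,1,1,1).

∂_2: C_2 → C_1 acts by ∂[p,q,r] = [q,r] − [p,r] + [p,q]. For instance
  ∂aeg = eg − ag + ae,
  ∂dhi = hi − di + dh.
As a 27×18 matrix over Z this has rank 17, with invariant factors (1,1,1,1,1,1,1,1,1,1,1,1,1,1,1,1,1).

Computing H_k = (kernel of ∂_k) / (image of ∂_{k+1}):

  H_0: rank C_0 − rank ∂_1 = 9 − 8 = 1, and the invariant factors of ∂_1 are all 1, so H_0 ≅ Z.
  H_1: rank ker ∂_1 − rank ∂_2 = (27 − 8) − 17 = 2, and the invariant factors of ∂_2 are all 1, so H_1 ≅ Z^2.
  H_2: rank ker ∂_2 − rank ∂_3 = (18 − 17) − 0 = 1, and there is no ∂_3, so H_2 ≅ Z.

As a check, the Euler characteristic is 9 − 27 + 18 = 0, which agrees with 1 − 2 + 1 = 0.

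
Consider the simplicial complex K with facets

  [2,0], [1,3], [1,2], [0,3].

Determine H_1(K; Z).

H_1 = Z.

Order the vertices as 0 < 1 < 2 < 3. Listing each simplex with vertices in this order, K has dimension 1 with simplices:

  0-simplices (4): [0], [1], [2], [3]
  1-simplices (4): [0,2], [0,3], [1,2], [1,3]

Hence C_0 ≅ Z^4, C_1 ≅ Z^4.

∂_1: C_1 → C_0 is given by ∂[p,q] = [q] − [p]. For instance
  ∂[0,3] = [3] − [0].
The 4×4 boundary matrix has rank 3 and Smith normal form diag(1,1,1).

Now H_k = ker ∂_k / im ∂_{k+1}, so:

  H_1: rank ker ∂_1 − rank ∂_2 = (4 − 3) − 0 = 1, and there is no ∂_2, so H_1 ≅ Z.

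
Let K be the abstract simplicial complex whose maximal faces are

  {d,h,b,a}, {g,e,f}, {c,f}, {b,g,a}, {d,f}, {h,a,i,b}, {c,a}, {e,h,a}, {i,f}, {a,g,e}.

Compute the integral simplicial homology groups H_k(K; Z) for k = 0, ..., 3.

H_0 = Z,  H_1 = Z^3,  H_2 = 0,  H_3 = 0.

Take the total order a < b < c < d < e < f < g < h < i on the vertex set. Then K (dimension 3) consists of the simplices:

  0-simplices (9): a, b, c, d, e, f, g, h, i
  1-simplices (20): ab, ac, ad, ae, ag, ah, ai, bd, bg, bh, bi, cf, df, dh, ef, eg, eh, fg, fi, hi
  2-simplices (11): abd, abg, abh, abi, adh, aeg, aeh, ahi, bdh, bhi, efg
  3-simplices (2): abdh, abhi

Hence C_0 ≅ Z^9, C_1 ≅ Z^20, C_2 ≅ Z^11, C_3 ≅ Z^2.

Boundary ∂_1: C_1 → C_0 is given by ∂[p,q] = [q] − [p].
This gives a 9×20 integer matrix of rank 8; reducing to Smith normal form yields diagonal entries (1,1,1,1,1,1,1,1).

∂_2: C_2 → C_1 maps a triangle to the signed sum of its edges. For instance
  ∂abi = bi − ai + ab,
  ∂abh = bh − ah + ab.
The 20×11 boundary matrix has rank 9 and Smith normal form diag(1,1,1,1,1,1,1,1,1).

The boundary map ∂_3: C_3 → C_2 sends each 3-simplex σ to the alternating sum Σ_i (−1)^i (σ with its i-th vertex removed). For instance
  ∂abhi = bhi − ahi + abi − abh,
  ∂abdh = bdh − adh + abh − abd.
This gives a 11×2 integer matrix of rank 2; reducing to Smith normal form yields diagonal entries (1,1).

From H_k ≅ ker(∂_k) / im(∂_{k+1}) we obtain:

  H_0: rank C_0 − rank ∂_1 = 9 − 8 = 1, and the invariant factors of ∂_1 are all 1, so H_0 ≅ Z.
  H_1: rank ker ∂_1 − rank ∂_2 = (20 − 8) − 9 = 3, and the invariant factors of ∂_2 are all 1, so H_1 ≅ Z^3.
  H_2: rank ker ∂_2 − rank ∂_3 = (11 − 9) − 2 = 0, and the invariant factors of ∂_3 are all 1, so H_2 ≅ 0.
  H_3: rank ker ∂_3 − rank ∂_4 = (2 − 2) − 0 = 0, and there is no ∂_4, so H_3 ≅ 0.

As a check, the Euler characteristic is 9 − 20 + 11 − 2 = -2, which agrees with 1 − 3 + 0 − 0 = -2.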